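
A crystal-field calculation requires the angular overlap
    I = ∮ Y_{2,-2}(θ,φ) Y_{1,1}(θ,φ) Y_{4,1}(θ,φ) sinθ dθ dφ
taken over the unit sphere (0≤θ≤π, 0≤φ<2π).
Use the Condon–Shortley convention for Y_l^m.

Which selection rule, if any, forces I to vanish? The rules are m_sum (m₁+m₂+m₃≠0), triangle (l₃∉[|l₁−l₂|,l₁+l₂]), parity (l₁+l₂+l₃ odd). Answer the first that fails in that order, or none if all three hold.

azimuthal sum: -2 + 1 + 1 = 0  ✓
1 ≤ 4 ≤ 3 (triangle on l)  ✗
L = 2 + 1 + 4 = 7 (odd)

triangle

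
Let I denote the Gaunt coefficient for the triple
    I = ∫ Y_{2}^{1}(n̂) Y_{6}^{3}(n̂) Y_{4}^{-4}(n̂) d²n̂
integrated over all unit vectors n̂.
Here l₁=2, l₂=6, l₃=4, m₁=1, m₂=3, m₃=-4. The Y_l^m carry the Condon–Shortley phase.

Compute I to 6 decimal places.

-0.047713

Rules hold: Σm=0, L=12 even, 4≤4≤8.
N = 5·13·9 = 585
Δ = 4!·0!·8!/13! = 1/6435
Racah Σ t=2..2: t=2:+1/2304 = 1/2304
⇒ 3j(2 6 4; 0 0 0)² = 5/143, sgn +1
Racah Σ t=1..1: t=1:−1/241920 = -1/241920
⇒ 3j(2 6 4; 1 3 -4)² = 1/715, sgn -1
4πI² = N·(3j₀)²·(3jₘ)² = 45/1573
I = -1·√(0.0286078/4π) = -0.04771303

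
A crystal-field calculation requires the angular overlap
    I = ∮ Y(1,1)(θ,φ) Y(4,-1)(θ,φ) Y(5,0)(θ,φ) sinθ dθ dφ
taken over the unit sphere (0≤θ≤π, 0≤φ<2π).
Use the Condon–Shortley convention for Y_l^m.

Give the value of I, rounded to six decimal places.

0.155288

Checks pass: Σm=0; 10 even; l₃=5∈[3,5].
(2·1+1)(2·4+1)(2·5+1) = 297
Δ: 0! 2! 8! / 11! → 1/495
sum: t=0:+1/576 = 1/576
3j²(1 4 5; 0 0 0) = Δ·Π!·Σ² = 5/99  (sign -1)
sum: t=0:+1/1440 = 1/1440
3j²(1 4 5; 1 -1 0) = Δ·Π!·Σ² = 2/99  (sign -1)
combine: 4πI² = 297·5/99·2/99 = 10/33
take √, sign +1: I = 0.15528807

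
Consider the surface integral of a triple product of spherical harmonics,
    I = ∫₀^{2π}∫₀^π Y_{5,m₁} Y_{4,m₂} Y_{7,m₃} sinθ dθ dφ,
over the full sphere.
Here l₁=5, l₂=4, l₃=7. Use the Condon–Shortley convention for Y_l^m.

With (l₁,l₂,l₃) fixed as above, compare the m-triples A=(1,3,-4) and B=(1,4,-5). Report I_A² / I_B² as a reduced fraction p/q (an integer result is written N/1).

l's match ⇒ only the (l;m) 3-j factors differ between A and B.
A: triangle coeff Δ(5,4,7) = 1/6126120; Σ_t [1,2]: t=1:−1/518400 t=2:+1/345600 = 1/1036800; (3j)²=7/2210 [(5 4 7; 1 3 -4)], sign=-1
B: triangle coeff Δ(5,4,7) = 1/6126120; Σ_t [2,2]: t=2:+1/2073600 = 1/2073600; (3j)²=28/1105 [(5 4 7; 1 4 -5)], sign=+1
I_A²/I_B² = (7/2210)/(28/1105) = 1/8

1/8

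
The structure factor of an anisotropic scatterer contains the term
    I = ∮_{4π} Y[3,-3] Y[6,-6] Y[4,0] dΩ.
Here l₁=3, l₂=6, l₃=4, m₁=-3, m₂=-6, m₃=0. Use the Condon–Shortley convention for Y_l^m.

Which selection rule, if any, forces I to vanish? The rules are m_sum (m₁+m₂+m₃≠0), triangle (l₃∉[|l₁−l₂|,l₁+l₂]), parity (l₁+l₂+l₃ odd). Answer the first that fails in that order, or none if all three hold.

m_sum

azimuthal sum: -3 − 6 + 0 = -9  ✗
3 ≤ 4 ≤ 9 (triangle on l)
L = 3 + 6 + 4 = 13 (odd)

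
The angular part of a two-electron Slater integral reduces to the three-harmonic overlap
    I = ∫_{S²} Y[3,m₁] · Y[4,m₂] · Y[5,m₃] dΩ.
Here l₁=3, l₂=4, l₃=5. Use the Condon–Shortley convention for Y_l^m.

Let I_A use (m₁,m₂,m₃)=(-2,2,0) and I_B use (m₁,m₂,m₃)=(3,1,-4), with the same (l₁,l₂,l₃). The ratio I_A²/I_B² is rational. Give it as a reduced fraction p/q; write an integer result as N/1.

l's match ⇒ only the (l;m) 3-j factors differ between A and B.
A: triangle coeff Δ(3,4,5) = 1/180180; Σ_t [1,2]: t=1:−1/2880 t=2:+1/576 = 1/720; (3j)²=80/3003 [(3 4 5; -2 2 0)], sign=-1
B: triangle coeff Δ(3,4,5) = 1/180180; Σ_t [0,0]: t=0:+1/5760 = 1/5760; (3j)²=9/286 [(3 4 5; 3 1 -4)], sign=-1
I_A²/I_B² = (80/3003)/(9/286) = 160/189

160/189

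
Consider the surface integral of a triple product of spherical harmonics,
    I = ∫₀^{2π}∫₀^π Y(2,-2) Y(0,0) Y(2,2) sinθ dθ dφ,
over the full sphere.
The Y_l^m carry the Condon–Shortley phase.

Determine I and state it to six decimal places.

m-sum 0 ✓  L=4 even ✓  2≤2≤2 ✓
Π(2lᵢ+1) = 5×1×5 = 25
triangle coeff Δ(2,0,2) = 1/5
Σ_t [0,0]: t=0:+1/4 = 1/4
(3j)²=1/5 [(2 0 2; 0 0 0)], sign=+1
Σ_t [0,0]: t=0:+1/24 = 1/24
(3j)²=1/5 [(2 0 2; -2 0 2)], sign=+1
⇒ 4πI² = 1/1
I = (+1)√(1/1/(4π)) = 0.28209479

0.282095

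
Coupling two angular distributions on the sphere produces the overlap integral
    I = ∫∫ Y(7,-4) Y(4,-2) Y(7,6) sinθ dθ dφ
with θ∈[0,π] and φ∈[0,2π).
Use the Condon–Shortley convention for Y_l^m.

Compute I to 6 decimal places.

0.160865

m-sum 0 ✓  L=18 even ✓  3≤7≤11 ✓
Π(2lᵢ+1) = 15×9×15 = 2025
triangle coeff Δ(7,4,7) = 1/58198140
Σ_t [0,4]: t=0:+1/17418240 t=1:−1/622080 t=2:+1/230400 t=3:−1/622080 t=4:+1/17418240 = 1/806400
(3j)²=2268/230945 [(7 4 7; 0 0 0)], sign=-1
Σ_t [1,2]: t=1:−1/130636800 t=2:+1/34836480 = 11/522547200
(3j)²=1331/81396 [(7 4 7; -4 -2 6)], sign=-1
⇒ 4πI² = 441045/1356277
I = (+1)√(441045/1356277/(4π)) = 0.16086528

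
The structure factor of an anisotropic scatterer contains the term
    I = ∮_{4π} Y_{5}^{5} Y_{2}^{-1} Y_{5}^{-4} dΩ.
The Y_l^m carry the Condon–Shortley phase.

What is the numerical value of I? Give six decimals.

Checks pass: Σm=0; 12 even; l₃=5∈[3,7].
(2·5+1)(2·2+1)(2·5+1) = 605
Δ: 2! 8! 2! / 13! → 1/38610
sum: t=0:+1/2880 t=1:−1/576 t=2:+1/2880 = -1/960
3j²(5 2 5; 0 0 0) = Δ·Π!·Σ² = 10/429  (sign +1)
sum: t=0:+1/80640 = 1/80640
3j²(5 2 5; 5 -1 -4) = Δ·Π!·Σ² = 9/286  (sign -1)
combine: 4πI² = 605·10/429·9/286 = 75/169
take √, sign -1: I = -0.18792404

-0.187924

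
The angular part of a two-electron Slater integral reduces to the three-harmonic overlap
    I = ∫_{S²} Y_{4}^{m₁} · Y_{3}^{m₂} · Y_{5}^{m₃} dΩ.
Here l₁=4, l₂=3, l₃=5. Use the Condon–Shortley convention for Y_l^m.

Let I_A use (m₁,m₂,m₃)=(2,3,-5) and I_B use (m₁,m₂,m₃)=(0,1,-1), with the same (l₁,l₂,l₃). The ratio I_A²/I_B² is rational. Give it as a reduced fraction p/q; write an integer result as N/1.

l's match ⇒ only the (l;m) 3-j factors differ between A and B.
A: triangle coeff Δ(4,3,5) = 1/180180; Σ_t [2,2]: t=2:+1/34560 = 1/34560; (3j)²=5/286 [(4 3 5; 2 3 -5)], sign=+1
B: triangle coeff Δ(4,3,5) = 1/180180; Σ_t [0,2]: t=0:+1/2304 t=1:−1/216 t=2:+1/384 = -11/6912; (3j)²=11/1638 [(4 3 5; 0 1 -1)], sign=-1
I_A²/I_B² = (5/286)/(11/1638) = 315/121

315/121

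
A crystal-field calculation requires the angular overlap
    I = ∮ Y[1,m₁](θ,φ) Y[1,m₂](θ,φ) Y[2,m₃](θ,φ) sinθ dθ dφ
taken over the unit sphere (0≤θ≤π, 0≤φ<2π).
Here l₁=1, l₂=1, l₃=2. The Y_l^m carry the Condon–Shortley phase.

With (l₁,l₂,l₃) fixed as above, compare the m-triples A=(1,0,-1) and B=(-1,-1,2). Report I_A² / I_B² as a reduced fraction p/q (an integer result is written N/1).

Shared (l₁,l₂,l₃)=(1,1,2): N and (l;000)² cancel in I_A²/I_B².
A: Δ = 0!·2!·2!/5! = 1/30; Racah Σ t=0..0: t=0:+1/2 = 1/2; ⇒ 3j(1 1 2; 1 0 -1)² = 1/10, sgn -1
B: Δ = 0!·2!·2!/5! = 1/30; Racah Σ t=0..0: t=0:+1/4 = 1/4; ⇒ 3j(1 1 2; -1 -1 2)² = 1/5, sgn +1
I_A²/I_B² = (1/10)/(1/5) = 1/2

1/2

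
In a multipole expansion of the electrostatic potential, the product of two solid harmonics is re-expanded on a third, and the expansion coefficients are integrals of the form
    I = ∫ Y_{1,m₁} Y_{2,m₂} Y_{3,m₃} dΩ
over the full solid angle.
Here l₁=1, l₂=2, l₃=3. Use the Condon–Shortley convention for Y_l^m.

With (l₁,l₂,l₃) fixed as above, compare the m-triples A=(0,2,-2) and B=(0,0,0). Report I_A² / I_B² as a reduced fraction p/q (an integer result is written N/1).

l's match ⇒ only the (l;m) 3-j factors differ between A and B.
A: triangle coeff Δ(1,2,3) = 1/105; Σ_t [0,0]: t=0:+1/24 = 1/24; (3j)²=1/21 [(1 2 3; 0 2 -2)], sign=-1
B: triangle coeff Δ(1,2,3) = 1/105; Σ_t [0,0]: t=0:+1/4 = 1/4; (3j)²=3/35 [(1 2 3; 0 0 0)], sign=-1
I_A²/I_B² = (1/21)/(3/35) = 5/9

5/9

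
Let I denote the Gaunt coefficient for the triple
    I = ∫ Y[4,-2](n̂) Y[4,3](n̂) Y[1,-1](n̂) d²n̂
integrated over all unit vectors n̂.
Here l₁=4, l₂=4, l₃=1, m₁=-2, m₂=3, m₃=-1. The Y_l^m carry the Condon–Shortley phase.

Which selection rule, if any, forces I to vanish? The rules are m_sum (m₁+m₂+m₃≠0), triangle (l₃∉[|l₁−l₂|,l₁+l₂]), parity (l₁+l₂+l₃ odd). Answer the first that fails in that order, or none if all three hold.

azimuthal sum: -2 + 3 − 1 = 0  ✓
0 ≤ 1 ≤ 8 (triangle on l)  ✓
L = 4 + 4 + 1 = 9 (odd)  ✗

parity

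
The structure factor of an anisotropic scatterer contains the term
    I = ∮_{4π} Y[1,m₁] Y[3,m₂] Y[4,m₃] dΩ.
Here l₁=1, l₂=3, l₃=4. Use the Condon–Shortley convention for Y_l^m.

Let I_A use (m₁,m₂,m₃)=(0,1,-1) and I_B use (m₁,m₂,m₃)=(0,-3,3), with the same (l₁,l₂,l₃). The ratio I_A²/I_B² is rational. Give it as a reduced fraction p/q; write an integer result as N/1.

Same 1,3,4: normalisation and zero-m 3j drop out of the ratio.
A: Δ: 0! 2! 6! / 9! → 1/252; sum: t=0:+1/48 = 1/48; 3j²(1 3 4; 0 1 -1) = Δ·Π!·Σ² = 5/84  (sign -1)
B: Δ: 0! 2! 6! / 9! → 1/252; sum: t=0:+1/720 = 1/720; 3j²(1 3 4; 0 -3 3) = Δ·Π!·Σ² = 1/36  (sign -1)
I_A²/I_B² = (5/84)/(1/36) = 15/7

15/7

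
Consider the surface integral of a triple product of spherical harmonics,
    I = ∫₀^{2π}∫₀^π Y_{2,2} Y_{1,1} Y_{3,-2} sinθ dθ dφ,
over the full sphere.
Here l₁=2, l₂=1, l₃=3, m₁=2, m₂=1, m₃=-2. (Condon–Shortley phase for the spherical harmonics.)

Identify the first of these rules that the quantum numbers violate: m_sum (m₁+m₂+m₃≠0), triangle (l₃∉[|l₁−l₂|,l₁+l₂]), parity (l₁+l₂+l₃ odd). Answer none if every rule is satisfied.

m_sum

azimuthal sum: 2 + 1 − 2 = 1  ✗
1 ≤ 3 ≤ 3 (triangle on l)
L = 2 + 1 + 3 = 6 (even)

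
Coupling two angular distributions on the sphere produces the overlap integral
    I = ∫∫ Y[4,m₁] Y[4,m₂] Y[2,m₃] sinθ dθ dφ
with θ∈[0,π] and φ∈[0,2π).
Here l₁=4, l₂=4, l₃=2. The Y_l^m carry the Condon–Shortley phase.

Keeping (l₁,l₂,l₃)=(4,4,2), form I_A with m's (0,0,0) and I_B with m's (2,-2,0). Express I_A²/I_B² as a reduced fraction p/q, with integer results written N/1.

25/4

l's match ⇒ only the (l;m) 3-j factors differ between A and B.
A: triangle coeff Δ(4,4,2) = 1/13860; Σ_t [2,4]: t=2:+1/192 t=3:−1/36 t=4:+1/192 = -5/288; (3j)²=20/693 [(4 4 2; 0 0 0)], sign=-1
B: triangle coeff Δ(4,4,2) = 1/13860; Σ_t [0,2]: t=0:+1/2880 t=1:−1/120 t=2:+1/192 = -1/360; (3j)²=16/3465 [(4 4 2; 2 -2 0)], sign=-1
I_A²/I_B² = (20/693)/(16/3465) = 25/4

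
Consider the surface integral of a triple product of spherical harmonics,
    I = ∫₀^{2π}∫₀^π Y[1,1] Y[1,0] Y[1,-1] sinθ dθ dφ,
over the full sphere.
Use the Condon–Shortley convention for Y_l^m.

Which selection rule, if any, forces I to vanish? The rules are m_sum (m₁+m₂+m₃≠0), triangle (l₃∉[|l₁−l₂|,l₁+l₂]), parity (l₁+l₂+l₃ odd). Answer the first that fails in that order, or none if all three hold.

parity

m₁+m₂+m₃ = 1 + 0 − 1 = 0  ✓
triangle: |1−1|=0 ≤ l₃=1 ≤ 1+1=2  ✓
parity: l₁+l₂+l₃ = 3 is odd  ✗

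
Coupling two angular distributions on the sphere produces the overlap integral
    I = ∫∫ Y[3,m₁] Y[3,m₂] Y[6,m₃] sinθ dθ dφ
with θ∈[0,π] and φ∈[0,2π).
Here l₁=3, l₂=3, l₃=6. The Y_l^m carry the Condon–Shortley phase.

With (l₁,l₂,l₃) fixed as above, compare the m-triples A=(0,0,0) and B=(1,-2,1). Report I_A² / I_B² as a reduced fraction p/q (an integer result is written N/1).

80/21

Shared (l₁,l₂,l₃)=(3,3,6): N and (l;000)² cancel in I_A²/I_B².
A: Δ = 0!·6!·6!/13! = 1/12012; Racah Σ t=0..0: t=0:+1/1296 = 1/1296; ⇒ 3j(3 3 6; 0 0 0)² = 100/3003, sgn +1
B: Δ = 0!·6!·6!/13! = 1/12012; Racah Σ t=0..0: t=0:+1/5760 = 1/5760; ⇒ 3j(3 3 6; 1 -2 1)² = 5/572, sgn -1
I_A²/I_B² = (100/3003)/(5/572) = 80/21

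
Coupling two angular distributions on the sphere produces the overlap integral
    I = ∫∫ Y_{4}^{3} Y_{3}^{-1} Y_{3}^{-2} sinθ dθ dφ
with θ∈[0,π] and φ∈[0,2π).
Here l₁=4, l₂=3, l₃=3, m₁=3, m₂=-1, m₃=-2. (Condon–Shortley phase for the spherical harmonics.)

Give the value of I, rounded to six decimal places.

-0.095955

Rules hold: Σm=0, L=10 even, 1≤3≤7.
N = 9·7·7 = 441
Δ = 4!·4!·2!/11! = 1/34650
Racah Σ t=1..3: t=1:−1/72 t=2:+1/16 t=3:−1/72 = 5/144
⇒ 3j(4 3 3; 0 0 0)² = 2/77, sgn -1
Racah Σ t=0..1: t=0:+1/288 t=1:−1/144 = -1/288
⇒ 3j(4 3 3; 3 -1 -2)² = 1/99, sgn +1
4πI² = N·(3j₀)²·(3jₘ)² = 14/121
I = -1·√(0.115702/4π) = -0.09595473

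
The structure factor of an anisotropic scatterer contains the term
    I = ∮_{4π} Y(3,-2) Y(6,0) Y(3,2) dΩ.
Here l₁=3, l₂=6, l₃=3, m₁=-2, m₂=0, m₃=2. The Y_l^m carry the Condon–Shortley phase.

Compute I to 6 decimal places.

0.071126

Checks pass: Σm=0; 12 even; l₃=3∈[3,9].
(2·3+1)(2·6+1)(2·3+1) = 637
Δ: 6! 0! 6! / 13! → 1/12012
sum: t=3:−1/1296 = -1/1296
3j²(3 6 3; 0 0 0) = Δ·Π!·Σ² = 100/3003  (sign +1)
sum: t=5:−1/14400 = -1/14400
3j²(3 6 3; -2 0 2) = Δ·Π!·Σ² = 3/1001  (sign +1)
combine: 4πI² = 637·100/3003·3/1001 = 100/1573
take √, sign +1: I = 0.07112638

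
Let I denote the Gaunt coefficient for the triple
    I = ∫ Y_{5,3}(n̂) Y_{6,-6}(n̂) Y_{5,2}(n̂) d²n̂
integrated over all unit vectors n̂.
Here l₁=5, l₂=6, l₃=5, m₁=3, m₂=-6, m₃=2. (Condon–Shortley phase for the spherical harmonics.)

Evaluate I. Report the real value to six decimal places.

3 − 6 + 2 = -1 ≠ 0: azimuthal integral kills it; I = 0

0.000000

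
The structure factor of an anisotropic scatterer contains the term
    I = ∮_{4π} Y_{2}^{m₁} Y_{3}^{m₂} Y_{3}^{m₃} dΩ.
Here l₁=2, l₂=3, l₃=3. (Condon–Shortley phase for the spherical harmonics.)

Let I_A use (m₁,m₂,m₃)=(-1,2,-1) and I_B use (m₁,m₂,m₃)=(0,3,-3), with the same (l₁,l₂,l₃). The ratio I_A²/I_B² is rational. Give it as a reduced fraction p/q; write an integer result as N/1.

Shared (l₁,l₂,l₃)=(2,3,3): N and (l;000)² cancel in I_A²/I_B².
A: Δ = 2!·2!·4!/9! = 1/3780; Racah Σ t=1..2: t=1:−1/48 t=2:+1/12 = 1/16; ⇒ 3j(2 3 3; -1 2 -1)² = 1/28, sgn +1
B: Δ = 2!·2!·4!/9! = 1/3780; Racah Σ t=2..2: t=2:+1/96 = 1/96; ⇒ 3j(2 3 3; 0 3 -3)² = 5/84, sgn +1
I_A²/I_B² = (1/28)/(5/84) = 3/5

3/5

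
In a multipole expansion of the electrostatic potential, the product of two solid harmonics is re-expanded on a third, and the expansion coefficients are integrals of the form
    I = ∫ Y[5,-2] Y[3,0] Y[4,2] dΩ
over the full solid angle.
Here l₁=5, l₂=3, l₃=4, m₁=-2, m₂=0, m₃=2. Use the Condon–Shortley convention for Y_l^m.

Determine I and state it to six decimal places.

Checks pass: Σm=0; 12 even; l₃=4∈[2,8].
(2·5+1)(2·3+1)(2·4+1) = 693
Δ: 4! 6! 2! / 13! → 1/180180
sum: t=1:−1/576 t=2:+1/144 t=3:−1/576 = 1/288
3j²(5 3 4; 0 0 0) = Δ·Π!·Σ² = 20/1001  (sign +1)
sum: t=1:−1/8640 t=2:+1/480 t=3:−1/576 = 1/4320
3j²(5 3 4; -2 0 2) = Δ·Π!·Σ² = 1/2145  (sign +1)
combine: 4πI² = 693·20/1001·1/2145 = 12/1859
take √, sign +1: I = 0.02266449

0.022664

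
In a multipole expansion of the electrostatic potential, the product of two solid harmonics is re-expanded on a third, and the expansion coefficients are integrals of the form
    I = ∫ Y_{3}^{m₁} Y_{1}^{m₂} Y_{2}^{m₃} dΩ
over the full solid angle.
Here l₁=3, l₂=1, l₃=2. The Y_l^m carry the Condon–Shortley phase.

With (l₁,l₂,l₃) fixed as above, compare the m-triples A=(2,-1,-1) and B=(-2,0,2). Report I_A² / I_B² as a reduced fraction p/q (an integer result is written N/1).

2/1

Same 3,1,2: normalisation and zero-m 3j drop out of the ratio.
A: Δ: 2! 4! 0! / 7! → 1/105; sum: t=0:+1/12 = 1/12; 3j²(3 1 2; 2 -1 -1) = Δ·Π!·Σ² = 2/21  (sign -1)
B: Δ: 2! 4! 0! / 7! → 1/105; sum: t=1:−1/24 = -1/24; 3j²(3 1 2; -2 0 2) = Δ·Π!·Σ² = 1/21  (sign -1)
I_A²/I_B² = (2/21)/(1/21) = 2/1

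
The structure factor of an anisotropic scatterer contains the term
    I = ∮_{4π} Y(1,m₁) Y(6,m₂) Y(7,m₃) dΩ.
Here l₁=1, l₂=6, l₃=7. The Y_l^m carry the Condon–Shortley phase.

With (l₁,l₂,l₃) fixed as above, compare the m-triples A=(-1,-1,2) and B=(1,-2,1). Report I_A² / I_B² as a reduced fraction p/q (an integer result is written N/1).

12/5

Shared (l₁,l₂,l₃)=(1,6,7): N and (l;000)² cancel in I_A²/I_B².
A: Δ = 0!·2!·12!/15! = 1/1365; Racah Σ t=0..0: t=0:+1/1209600 = 1/1209600; ⇒ 3j(1 6 7; -1 -1 2)² = 12/455, sgn -1
B: Δ = 0!·2!·12!/15! = 1/1365; Racah Σ t=0..0: t=0:+1/1935360 = 1/1935360; ⇒ 3j(1 6 7; 1 -2 1)² = 1/91, sgn +1
I_A²/I_B² = (12/455)/(1/91) = 12/5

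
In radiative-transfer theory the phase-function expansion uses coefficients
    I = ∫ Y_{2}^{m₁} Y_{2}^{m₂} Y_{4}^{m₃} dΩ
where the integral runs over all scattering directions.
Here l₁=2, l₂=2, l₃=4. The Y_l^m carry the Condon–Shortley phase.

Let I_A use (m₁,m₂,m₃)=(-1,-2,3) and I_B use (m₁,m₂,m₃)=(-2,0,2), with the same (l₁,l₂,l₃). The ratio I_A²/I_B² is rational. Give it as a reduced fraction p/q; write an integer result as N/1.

l's match ⇒ only the (l;m) 3-j factors differ between A and B.
A: triangle coeff Δ(2,2,4) = 1/630; Σ_t [0,0]: t=0:+1/144 = 1/144; (3j)²=1/18 [(2 2 4; -1 -2 3)], sign=-1
B: triangle coeff Δ(2,2,4) = 1/630; Σ_t [0,0]: t=0:+1/96 = 1/96; (3j)²=1/42 [(2 2 4; -2 0 2)], sign=+1
I_A²/I_B² = (1/18)/(1/42) = 7/3

7/3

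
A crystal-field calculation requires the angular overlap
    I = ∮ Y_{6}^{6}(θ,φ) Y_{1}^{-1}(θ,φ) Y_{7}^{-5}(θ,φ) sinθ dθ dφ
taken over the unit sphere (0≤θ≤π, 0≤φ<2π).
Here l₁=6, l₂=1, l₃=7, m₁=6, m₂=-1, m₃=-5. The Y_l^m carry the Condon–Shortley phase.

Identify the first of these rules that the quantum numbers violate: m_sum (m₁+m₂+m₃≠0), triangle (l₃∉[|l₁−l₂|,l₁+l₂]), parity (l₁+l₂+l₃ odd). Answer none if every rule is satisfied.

m₁+m₂+m₃ = 6 − 1 − 5 = 0  ✓
triangle: |6−1|=5 ≤ l₃=7 ≤ 6+1=7  ✓
parity: l₁+l₂+l₃ = 14 is even  ✓

none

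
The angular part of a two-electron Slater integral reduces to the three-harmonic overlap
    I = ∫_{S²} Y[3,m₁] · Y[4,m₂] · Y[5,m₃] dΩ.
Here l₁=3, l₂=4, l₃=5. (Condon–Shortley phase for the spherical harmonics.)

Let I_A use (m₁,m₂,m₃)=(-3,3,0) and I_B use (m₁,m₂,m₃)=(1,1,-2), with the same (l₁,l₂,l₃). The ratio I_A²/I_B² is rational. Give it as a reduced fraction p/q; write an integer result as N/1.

l's match ⇒ only the (l;m) 3-j factors differ between A and B.
A: triangle coeff Δ(3,4,5) = 1/180180; Σ_t [2,2]: t=2:+1/5760 = 1/5760; (3j)²=5/572 [(3 4 5; -3 3 0)], sign=-1
B: triangle coeff Δ(3,4,5) = 1/180180; Σ_t [0,2]: t=0:+1/960 t=1:−1/288 t=2:+1/1728 = -1/540; (3j)²=128/6435 [(3 4 5; 1 1 -2)], sign=+1
I_A²/I_B² = (5/572)/(128/6435) = 225/512

225/512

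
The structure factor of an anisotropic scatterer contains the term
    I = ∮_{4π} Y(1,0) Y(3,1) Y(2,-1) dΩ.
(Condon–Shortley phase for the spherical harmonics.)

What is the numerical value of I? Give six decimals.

-0.233597

Rules hold: Σm=0, L=6 even, 2≤2≤4.
N = 3·7·5 = 105
Δ = 2!·0!·4!/7! = 1/105
Racah Σ t=1..1: t=1:−1/4 = -1/4
⇒ 3j(1 3 2; 0 0 0)² = 3/35, sgn -1
Racah Σ t=1..1: t=1:−1/6 = -1/6
⇒ 3j(1 3 2; 0 1 -1)² = 8/105, sgn +1
4πI² = N·(3j₀)²·(3jₘ)² = 24/35
I = -1·√(0.685714/4π) = -0.23359668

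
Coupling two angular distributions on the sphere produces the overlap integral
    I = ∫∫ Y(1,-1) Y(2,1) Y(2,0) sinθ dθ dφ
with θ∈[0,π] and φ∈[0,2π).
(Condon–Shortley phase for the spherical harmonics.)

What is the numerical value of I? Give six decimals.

0.000000

Σlᵢ=5 odd — θ-integrand is odd under cosθ→−cosθ; I=0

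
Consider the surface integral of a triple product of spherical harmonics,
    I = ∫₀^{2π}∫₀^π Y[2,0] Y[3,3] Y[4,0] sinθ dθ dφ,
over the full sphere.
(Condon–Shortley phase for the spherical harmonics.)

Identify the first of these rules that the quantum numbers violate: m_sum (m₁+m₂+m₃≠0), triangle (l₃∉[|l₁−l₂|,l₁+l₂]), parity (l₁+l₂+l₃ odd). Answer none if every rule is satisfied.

m_sum

m₁+m₂+m₃ = 0 + 3 + 0 = 3  ✗
triangle: |2−3|=1 ≤ l₃=4 ≤ 2+3=5
parity: l₁+l₂+l₃ = 9 is odd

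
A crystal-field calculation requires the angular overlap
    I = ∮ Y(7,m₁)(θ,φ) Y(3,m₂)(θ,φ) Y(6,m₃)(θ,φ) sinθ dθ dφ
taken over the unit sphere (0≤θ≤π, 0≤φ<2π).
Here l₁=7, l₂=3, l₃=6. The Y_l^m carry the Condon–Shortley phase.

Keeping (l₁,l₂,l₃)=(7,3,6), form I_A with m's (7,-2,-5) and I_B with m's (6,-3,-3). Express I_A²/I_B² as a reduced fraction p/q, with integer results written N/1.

l's match ⇒ only the (l;m) 3-j factors differ between A and B.
A: triangle coeff Δ(7,3,6) = 1/2042040; Σ_t [0,0]: t=0:+1/87091200 = 1/87091200; (3j)²=11/408 [(7 3 6; 7 -2 -5)], sign=-1
B: triangle coeff Δ(7,3,6) = 1/2042040; Σ_t [0,0]: t=0:+1/17418240 = 1/17418240; (3j)²=15/952 [(7 3 6; 6 -3 -3)], sign=-1
I_A²/I_B² = (11/408)/(15/952) = 77/45

77/45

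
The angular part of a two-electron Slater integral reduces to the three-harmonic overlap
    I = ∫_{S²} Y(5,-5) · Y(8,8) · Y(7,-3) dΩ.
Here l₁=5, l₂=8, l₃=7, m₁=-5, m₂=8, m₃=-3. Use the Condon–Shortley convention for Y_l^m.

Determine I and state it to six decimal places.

0.059923

Rules hold: Σm=0, L=20 even, 3≤7≤13.
N = 11·17·15 = 2805
Δ = 6!·4!·10!/21! = 1/814773960
Racah Σ t=1..5: t=1:−1/87091200 t=2:+1/4976640 t=3:−1/2073600 t=4:+1/4976640 t=5:−1/87091200 = -1/9676800
⇒ 3j(5 8 7; 0 0 0)² = 360/46189, sgn +1
Racah Σ t=6..6: t=6:+1/62705664000 = 1/62705664000
⇒ 3j(5 8 7; -5 8 -3)² = 2/969, sgn +1
4πI² = N·(3j₀)²·(3jₘ)² = 3600/79781
I = +1·√(0.0451235/4π) = 0.05992342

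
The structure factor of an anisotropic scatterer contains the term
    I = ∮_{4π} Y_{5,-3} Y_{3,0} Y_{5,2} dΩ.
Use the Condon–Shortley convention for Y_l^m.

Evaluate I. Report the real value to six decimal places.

0.000000

Σmᵢ = -1 ≠ 0, so the φ-integral vanishes; I = 0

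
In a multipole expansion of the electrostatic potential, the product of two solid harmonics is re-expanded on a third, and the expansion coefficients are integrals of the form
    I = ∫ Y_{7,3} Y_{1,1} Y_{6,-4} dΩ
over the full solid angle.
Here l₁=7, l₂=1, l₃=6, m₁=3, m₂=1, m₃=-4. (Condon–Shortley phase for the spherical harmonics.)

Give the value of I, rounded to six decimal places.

-0.085707

Rules hold: Σm=0, L=14 even, 6≤6≤8.
N = 15·3·13 = 585
Δ = 2!·12!·0!/15! = 1/1365
Racah Σ t=1..1: t=1:−1/518400 = -1/518400
⇒ 3j(7 1 6; 0 0 0)² = 7/195, sgn -1
Racah Σ t=2..2: t=2:+1/14515200 = 1/14515200
⇒ 3j(7 1 6; 3 1 -4)² = 2/455, sgn +1
4πI² = N·(3j₀)²·(3jₘ)² = 6/65
I = -1·√(0.0923077/4π) = -0.08570655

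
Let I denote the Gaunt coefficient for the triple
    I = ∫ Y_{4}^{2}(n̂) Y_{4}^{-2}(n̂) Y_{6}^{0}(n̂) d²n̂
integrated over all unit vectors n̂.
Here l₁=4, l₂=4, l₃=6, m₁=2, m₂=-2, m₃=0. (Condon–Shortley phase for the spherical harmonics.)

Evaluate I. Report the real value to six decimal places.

m-sum 0 ✓  L=14 even ✓  0≤6≤8 ✓
Π(2lᵢ+1) = 9×9×13 = 1053
triangle coeff Δ(4,4,6) = 1/1261260
Σ_t [0,2]: t=0:+1/4608 t=1:−1/1296 t=2:+1/4608 = -7/20736
(3j)²=20/1287 [(4 4 6; 0 0 0)], sign=-1
Σ_t [0,2]: t=0:+1/4608 t=1:−1/14400 t=2:+1/1036800 = 77/518400
(3j)²=11/585 [(4 4 6; 2 -2 0)], sign=+1
⇒ 4πI² = 4/13
I = (-1)√(4/13/(4π)) = -0.15647804

-0.156478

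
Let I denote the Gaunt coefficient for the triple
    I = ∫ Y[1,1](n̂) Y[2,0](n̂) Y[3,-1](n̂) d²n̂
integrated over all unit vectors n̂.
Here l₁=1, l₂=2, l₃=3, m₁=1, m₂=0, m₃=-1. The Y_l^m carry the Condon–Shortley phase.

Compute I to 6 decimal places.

Rules hold: Σm=0, L=6 even, 1≤3≤3.
N = 3·5·7 = 105
Δ = 0!·2!·4!/7! = 1/105
Racah Σ t=0..0: t=0:+1/4 = 1/4
⇒ 3j(1 2 3; 0 0 0)² = 3/35, sgn -1
Racah Σ t=0..0: t=0:+1/8 = 1/8
⇒ 3j(1 2 3; 1 0 -1)² = 2/35, sgn +1
4πI² = N·(3j₀)²·(3jₘ)² = 18/35
I = -1·√(0.514286/4π) = -0.20230066

-0.202301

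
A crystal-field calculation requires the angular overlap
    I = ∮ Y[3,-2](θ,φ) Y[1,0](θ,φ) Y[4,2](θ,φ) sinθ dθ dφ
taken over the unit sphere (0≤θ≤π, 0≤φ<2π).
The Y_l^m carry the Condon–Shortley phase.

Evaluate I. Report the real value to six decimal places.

0.213244

Rules hold: Σm=0, L=8 even, 2≤4≤4.
N = 7·3·9 = 189
Δ = 0!·6!·2!/9! = 1/252
Racah Σ t=0..0: t=0:+1/36 = 1/36
⇒ 3j(3 1 4; 0 0 0)² = 4/63, sgn +1
Racah Σ t=0..0: t=0:+1/120 = 1/120
⇒ 3j(3 1 4; -2 0 2)² = 1/21, sgn +1
4πI² = N·(3j₀)²·(3jₘ)² = 4/7
I = +1·√(0.571429/4π) = 0.21324362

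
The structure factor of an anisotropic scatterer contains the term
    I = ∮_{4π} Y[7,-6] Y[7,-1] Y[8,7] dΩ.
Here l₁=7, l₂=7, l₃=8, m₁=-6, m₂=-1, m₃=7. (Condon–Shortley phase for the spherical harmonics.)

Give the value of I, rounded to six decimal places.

Checks pass: Σm=0; 22 even; l₃=8∈[0,14].
(2·7+1)(2·7+1)(2·8+1) = 3825
Δ: 6! 8! 8! / 23! → 1/22086194130
sum: t=0:+1/18289152000 t=1:−1/248832000 t=2:+1/24883200 t=3:−1/11943936 t=4:+1/24883200 t=5:−1/248832000 t=6:+1/18289152000 = -11/975421440
3j²(7 7 8; 0 0 0) = Δ·Π!·Σ² = 1750/289731  (sign -1)
sum: t=5:−1/24385536000 t=6:+1/146313216000 = -1/29262643200
3j²(7 7 8; -6 -1 7) = Δ·Π!·Σ² = 650/52003  (sign +1)
combine: 4πI² = 3825·1750/289731·650/52003 = 937500/3246473
take √, sign -1: I = -0.15159149

-0.151591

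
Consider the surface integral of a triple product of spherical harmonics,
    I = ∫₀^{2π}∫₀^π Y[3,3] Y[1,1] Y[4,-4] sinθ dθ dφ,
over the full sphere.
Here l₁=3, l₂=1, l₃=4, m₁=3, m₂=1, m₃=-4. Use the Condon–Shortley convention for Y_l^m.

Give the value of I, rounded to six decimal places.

0.325735

Checks pass: Σm=0; 8 even; l₃=4∈[2,4].
(2·3+1)(2·1+1)(2·4+1) = 189
Δ: 0! 6! 2! / 9! → 1/252
sum: t=0:+1/36 = 1/36
3j²(3 1 4; 0 0 0) = Δ·Π!·Σ² = 4/63  (sign +1)
sum: t=0:+1/1440 = 1/1440
3j²(3 1 4; 3 1 -4) = Δ·Π!·Σ² = 1/9  (sign +1)
combine: 4πI² = 189·4/63·1/9 = 4/3
take √, sign +1: I = 0.32573501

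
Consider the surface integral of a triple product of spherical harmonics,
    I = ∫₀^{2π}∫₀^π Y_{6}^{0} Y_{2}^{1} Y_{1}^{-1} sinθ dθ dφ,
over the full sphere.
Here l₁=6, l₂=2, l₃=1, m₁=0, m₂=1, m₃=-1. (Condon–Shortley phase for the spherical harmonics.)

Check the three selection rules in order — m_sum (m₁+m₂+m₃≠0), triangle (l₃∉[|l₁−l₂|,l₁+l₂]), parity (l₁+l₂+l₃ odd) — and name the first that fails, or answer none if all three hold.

azimuthal sum: 0 + 1 − 1 = 0  ✓
4 ≤ 1 ≤ 8 (triangle on l)  ✗
L = 6 + 2 + 1 = 9 (odd)

triangle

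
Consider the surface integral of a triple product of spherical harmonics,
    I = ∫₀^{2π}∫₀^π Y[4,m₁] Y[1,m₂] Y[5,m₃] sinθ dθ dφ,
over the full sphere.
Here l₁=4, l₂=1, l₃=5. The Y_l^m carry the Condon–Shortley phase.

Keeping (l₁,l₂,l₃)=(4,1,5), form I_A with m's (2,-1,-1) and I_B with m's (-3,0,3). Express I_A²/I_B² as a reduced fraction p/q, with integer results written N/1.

Shared (l₁,l₂,l₃)=(4,1,5): N and (l;000)² cancel in I_A²/I_B².
A: Δ = 0!·8!·2!/11! = 1/495; Racah Σ t=0..0: t=0:+1/2880 = 1/2880; ⇒ 3j(4 1 5; 2 -1 -1)² = 2/165, sgn +1
B: Δ = 0!·8!·2!/11! = 1/495; Racah Σ t=0..0: t=0:+1/5040 = 1/5040; ⇒ 3j(4 1 5; -3 0 3)² = 16/495, sgn +1
I_A²/I_B² = (2/165)/(16/495) = 3/8

3/8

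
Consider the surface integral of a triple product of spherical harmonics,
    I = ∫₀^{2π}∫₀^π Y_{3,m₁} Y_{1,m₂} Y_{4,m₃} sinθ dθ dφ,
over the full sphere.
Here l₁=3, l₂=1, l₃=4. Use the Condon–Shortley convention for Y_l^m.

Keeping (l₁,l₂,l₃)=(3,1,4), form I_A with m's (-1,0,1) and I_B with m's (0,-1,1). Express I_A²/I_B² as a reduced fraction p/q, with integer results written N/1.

l's match ⇒ only the (l;m) 3-j factors differ between A and B.
A: triangle coeff Δ(3,1,4) = 1/252; Σ_t [0,0]: t=0:+1/48 = 1/48; (3j)²=5/84 [(3 1 4; -1 0 1)], sign=-1
B: triangle coeff Δ(3,1,4) = 1/252; Σ_t [0,0]: t=0:+1/72 = 1/72; (3j)²=5/126 [(3 1 4; 0 -1 1)], sign=-1
I_A²/I_B² = (5/84)/(5/126) = 3/2

3/2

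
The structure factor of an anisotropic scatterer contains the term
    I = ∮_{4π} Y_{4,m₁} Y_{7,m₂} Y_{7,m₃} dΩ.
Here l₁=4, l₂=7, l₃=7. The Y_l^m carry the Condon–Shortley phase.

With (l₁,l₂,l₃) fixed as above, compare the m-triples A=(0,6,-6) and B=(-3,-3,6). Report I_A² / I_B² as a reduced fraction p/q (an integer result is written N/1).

143/630

l's match ⇒ only the (l;m) 3-j factors differ between A and B.
A: triangle coeff Δ(4,7,7) = 1/58198140; Σ_t [3,4]: t=3:−1/130636800 t=4:+1/209018880 = -1/348364800; (3j)²=143/45220 [(4 7 7; 0 6 -6)], sign=+1
B: triangle coeff Δ(4,7,7) = 1/58198140; Σ_t [3,4]: t=3:−1/52254720 t=4:+1/522547200 = -1/58060800; (3j)²=9/646 [(4 7 7; -3 -3 6)], sign=+1
I_A²/I_B² = (143/45220)/(9/646) = 143/630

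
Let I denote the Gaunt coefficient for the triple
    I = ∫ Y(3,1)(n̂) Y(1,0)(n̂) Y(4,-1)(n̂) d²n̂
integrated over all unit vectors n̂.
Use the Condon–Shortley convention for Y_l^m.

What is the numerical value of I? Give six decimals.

Checks pass: Σm=0; 8 even; l₃=4∈[2,4].
(2·3+1)(2·1+1)(2·4+1) = 189
Δ: 0! 6! 2! / 9! → 1/252
sum: t=0:+1/36 = 1/36
3j²(3 1 4; 0 0 0) = Δ·Π!·Σ² = 4/63  (sign +1)
sum: t=0:+1/48 = 1/48
3j²(3 1 4; 1 0 -1) = Δ·Π!·Σ² = 5/84  (sign -1)
combine: 4πI² = 189·4/63·5/84 = 5/7
take √, sign -1: I = -0.23841361

-0.238414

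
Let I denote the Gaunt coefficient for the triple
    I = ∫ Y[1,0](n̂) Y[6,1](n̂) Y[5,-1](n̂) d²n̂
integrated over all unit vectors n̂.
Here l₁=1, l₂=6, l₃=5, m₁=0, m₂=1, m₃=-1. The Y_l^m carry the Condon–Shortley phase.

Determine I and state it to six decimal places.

Checks pass: Σm=0; 12 even; l₃=5∈[5,7].
(2·1+1)(2·6+1)(2·5+1) = 429
Δ: 2! 0! 10! / 13! → 1/858
sum: t=1:−1/14400 = -1/14400
3j²(1 6 5; 0 0 0) = Δ·Π!·Σ² = 6/143  (sign +1)
sum: t=1:−1/17280 = -1/17280
3j²(1 6 5; 0 1 -1) = Δ·Π!·Σ² = 35/858  (sign -1)
combine: 4πI² = 429·6/143·35/858 = 105/143
take √, sign -1: I = -0.24172507

-0.241725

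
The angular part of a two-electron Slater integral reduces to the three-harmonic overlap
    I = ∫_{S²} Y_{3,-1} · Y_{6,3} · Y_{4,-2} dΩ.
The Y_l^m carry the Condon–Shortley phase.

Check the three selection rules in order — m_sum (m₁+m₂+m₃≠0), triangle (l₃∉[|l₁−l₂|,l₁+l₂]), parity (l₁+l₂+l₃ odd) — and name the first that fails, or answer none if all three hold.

m₁+m₂+m₃ = -1 + 3 − 2 = 0  ✓
triangle: |3−6|=3 ≤ l₃=4 ≤ 3+6=9  ✓
parity: l₁+l₂+l₃ = 13 is odd  ✗

parity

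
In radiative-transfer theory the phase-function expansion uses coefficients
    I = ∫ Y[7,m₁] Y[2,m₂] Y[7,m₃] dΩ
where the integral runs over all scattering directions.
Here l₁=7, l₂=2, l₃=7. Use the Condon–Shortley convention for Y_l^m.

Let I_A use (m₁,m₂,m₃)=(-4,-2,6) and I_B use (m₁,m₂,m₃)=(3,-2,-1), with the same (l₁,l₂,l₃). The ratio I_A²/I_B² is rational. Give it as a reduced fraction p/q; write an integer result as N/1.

26/75

l's match ⇒ only the (l;m) 3-j factors differ between A and B.
A: triangle coeff Δ(7,2,7) = 1/185640; Σ_t [0,0]: t=0:+1/159667200 = 1/159667200; (3j)²=9/1190 [(7 2 7; -4 -2 6)], sign=-1
B: triangle coeff Δ(7,2,7) = 1/185640; Σ_t [0,0]: t=0:+1/3870720 = 1/3870720; (3j)²=135/6188 [(7 2 7; 3 -2 -1)], sign=+1
I_A²/I_B² = (9/1190)/(135/6188) = 26/75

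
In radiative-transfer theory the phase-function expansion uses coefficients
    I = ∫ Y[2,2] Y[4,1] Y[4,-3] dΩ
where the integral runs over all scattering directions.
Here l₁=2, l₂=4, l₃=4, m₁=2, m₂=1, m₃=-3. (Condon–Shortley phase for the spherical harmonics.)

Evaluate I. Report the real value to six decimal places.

Rules hold: Σm=0, L=10 even, 2≤4≤6.
N = 5·9·9 = 405
Δ = 2!·2!·6!/11! = 1/13860
Racah Σ t=0..2: t=0:+1/192 t=1:−1/36 t=2:+1/192 = -5/288
⇒ 3j(2 4 4; 0 0 0)² = 20/693, sgn -1
Racah Σ t=0..0: t=0:+1/480 = 1/480
⇒ 3j(2 4 4; 2 1 -3)² = 3/110, sgn -1
4πI² = N·(3j₀)²·(3jₘ)² = 270/847
I = +1·√(0.318772/4π) = 0.15927046

0.159270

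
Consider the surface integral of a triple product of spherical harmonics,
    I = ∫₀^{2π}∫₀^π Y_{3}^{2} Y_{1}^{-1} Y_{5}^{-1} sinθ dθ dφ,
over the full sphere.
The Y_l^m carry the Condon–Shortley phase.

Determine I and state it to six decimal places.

0.000000

triangle: need 2≤l₃≤4, have 5; I=0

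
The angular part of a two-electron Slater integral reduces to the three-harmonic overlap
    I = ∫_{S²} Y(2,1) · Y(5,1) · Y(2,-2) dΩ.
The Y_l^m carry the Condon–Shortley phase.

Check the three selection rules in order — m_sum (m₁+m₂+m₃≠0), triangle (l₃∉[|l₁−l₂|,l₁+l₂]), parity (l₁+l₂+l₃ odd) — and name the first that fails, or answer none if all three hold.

triangle

m₁+m₂+m₃ = 1 + 1 − 2 = 0  ✓
triangle: |2−5|=3 ≤ l₃=2 ≤ 2+5=7  ✗
parity: l₁+l₂+l₃ = 9 is odd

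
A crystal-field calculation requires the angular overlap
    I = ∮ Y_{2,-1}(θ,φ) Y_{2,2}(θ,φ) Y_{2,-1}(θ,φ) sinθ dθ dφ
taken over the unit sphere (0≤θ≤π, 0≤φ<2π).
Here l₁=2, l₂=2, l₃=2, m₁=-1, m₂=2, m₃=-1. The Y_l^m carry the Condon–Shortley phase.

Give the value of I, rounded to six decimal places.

Rules hold: Σm=0, L=6 even, 0≤2≤4.
N = 5·5·5 = 125
Δ = 2!·2!·2!/7! = 1/630
Racah Σ t=0..2: t=0:+1/8 t=1:−1/1 t=2:+1/8 = -3/4
⇒ 3j(2 2 2; 0 0 0)² = 2/35, sgn -1
Racah Σ t=2..2: t=2:+1/4 = 1/4
⇒ 3j(2 2 2; -1 2 -1)² = 3/35, sgn -1
4πI² = N·(3j₀)²·(3jₘ)² = 30/49
I = +1·√(0.612245/4π) = 0.22072812

0.220728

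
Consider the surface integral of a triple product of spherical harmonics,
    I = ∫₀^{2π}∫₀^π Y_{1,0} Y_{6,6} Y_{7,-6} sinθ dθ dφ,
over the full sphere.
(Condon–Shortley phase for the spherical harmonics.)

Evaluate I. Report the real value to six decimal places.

Rules hold: Σm=0, L=14 even, 5≤7≤7.
N = 3·13·15 = 585
Δ = 0!·2!·12!/15! = 1/1365
Racah Σ t=0..0: t=0:+1/518400 = 1/518400
⇒ 3j(1 6 7; 0 0 0)² = 7/195, sgn -1
Racah Σ t=0..0: t=0:+1/479001600 = 1/479001600
⇒ 3j(1 6 7; 0 6 -6)² = 1/105, sgn -1
4πI² = N·(3j₀)²·(3jₘ)² = 1/5
I = +1·√(0.2/4π) = 0.12615663

0.126157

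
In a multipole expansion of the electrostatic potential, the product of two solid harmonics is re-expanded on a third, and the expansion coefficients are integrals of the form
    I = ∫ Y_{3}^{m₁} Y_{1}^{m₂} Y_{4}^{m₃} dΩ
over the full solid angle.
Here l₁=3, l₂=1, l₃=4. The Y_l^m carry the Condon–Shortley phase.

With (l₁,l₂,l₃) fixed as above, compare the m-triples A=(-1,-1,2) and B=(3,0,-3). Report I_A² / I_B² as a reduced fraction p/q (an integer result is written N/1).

l's match ⇒ only the (l;m) 3-j factors differ between A and B.
A: triangle coeff Δ(3,1,4) = 1/252; Σ_t [0,0]: t=0:+1/96 = 1/96; (3j)²=5/84 [(3 1 4; -1 -1 2)], sign=+1
B: triangle coeff Δ(3,1,4) = 1/252; Σ_t [0,0]: t=0:+1/720 = 1/720; (3j)²=1/36 [(3 1 4; 3 0 -3)], sign=-1
I_A²/I_B² = (5/84)/(1/36) = 15/7

15/7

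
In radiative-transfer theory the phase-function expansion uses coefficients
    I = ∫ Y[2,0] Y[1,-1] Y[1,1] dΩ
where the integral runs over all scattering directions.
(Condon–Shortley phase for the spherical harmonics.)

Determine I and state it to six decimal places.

0.126157

m-sum 0 ✓  L=4 even ✓  1≤1≤3 ✓
Π(2lᵢ+1) = 5×3×3 = 45
triangle coeff Δ(2,1,1) = 1/30
Σ_t [1,1]: t=1:−1/1 = -1/1
(3j)²=2/15 [(2 1 1; 0 0 0)], sign=+1
Σ_t [0,0]: t=0:+1/4 = 1/4
(3j)²=1/30 [(2 1 1; 0 -1 1)], sign=+1
⇒ 4πI² = 1/5
I = (+1)√(1/5/(4π)) = 0.12615663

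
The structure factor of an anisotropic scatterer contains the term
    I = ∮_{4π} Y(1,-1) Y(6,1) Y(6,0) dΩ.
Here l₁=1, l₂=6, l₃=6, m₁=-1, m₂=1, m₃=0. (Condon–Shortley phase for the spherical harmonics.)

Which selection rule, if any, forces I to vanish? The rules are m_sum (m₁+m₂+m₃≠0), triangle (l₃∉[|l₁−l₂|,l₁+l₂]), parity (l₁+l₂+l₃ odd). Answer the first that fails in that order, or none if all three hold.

Σmᵢ = 0  ✓
l₃∈[|l₁−l₂|,l₁+l₂]=[5,7], have l₃=6  ✓
Σlᵢ = 13 ⇒ odd  ✗

parity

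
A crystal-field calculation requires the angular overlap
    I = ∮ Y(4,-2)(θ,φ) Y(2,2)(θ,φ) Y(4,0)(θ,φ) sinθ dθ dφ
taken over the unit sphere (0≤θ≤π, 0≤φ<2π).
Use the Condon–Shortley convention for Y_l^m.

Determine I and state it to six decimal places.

Checks pass: Σm=0; 10 even; l₃=4∈[2,6].
(2·4+1)(2·2+1)(2·4+1) = 405
Δ: 2! 6! 2! / 11! → 1/13860
sum: t=0:+1/192 t=1:−1/36 t=2:+1/192 = -5/288
3j²(4 2 4; 0 0 0) = Δ·Π!·Σ² = 20/693  (sign -1)
sum: t=2:+1/192 = 1/192
3j²(4 2 4; -2 2 0) = Δ·Π!·Σ² = 3/77  (sign +1)
combine: 4πI² = 405·20/693·3/77 = 2700/5929
take √, sign -1: I = -0.19036462

-0.190365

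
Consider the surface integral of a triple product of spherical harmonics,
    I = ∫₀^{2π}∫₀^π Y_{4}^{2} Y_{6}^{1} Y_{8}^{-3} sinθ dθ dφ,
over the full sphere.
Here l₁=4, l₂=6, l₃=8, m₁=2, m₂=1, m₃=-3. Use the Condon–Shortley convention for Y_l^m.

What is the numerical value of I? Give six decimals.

-0.049825

Checks pass: Σm=0; 18 even; l₃=8∈[2,10].
(2·4+1)(2·6+1)(2·8+1) = 1989
Δ: 2! 6! 10! / 19! → 1/23279256
sum: t=0:+1/1658880 t=1:−1/518400 t=2:+1/1658880 = -1/1382400
3j²(4 6 8; 0 0 0) = Δ·Π!·Σ² = 504/46189  (sign -1)
sum: t=0:+1/2903040 t=1:−1/2073600 t=2:+1/20736000 = -13/145152000
3j²(4 6 8; 2 1 -3) = Δ·Π!·Σ² = 13/9044  (sign +1)
combine: 4πI² = 1989·504/46189·13/9044 = 2106/67507
take √, sign -1: I = -0.04982529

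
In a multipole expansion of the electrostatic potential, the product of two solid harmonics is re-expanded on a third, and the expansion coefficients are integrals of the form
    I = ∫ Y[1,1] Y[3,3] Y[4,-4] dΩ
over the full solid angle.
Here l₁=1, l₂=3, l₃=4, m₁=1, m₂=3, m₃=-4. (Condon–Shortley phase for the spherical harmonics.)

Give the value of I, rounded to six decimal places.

0.325735

m-sum 0 ✓  L=8 even ✓  2≤4≤4 ✓
Π(2lᵢ+1) = 3×7×9 = 189
triangle coeff Δ(1,3,4) = 1/252
Σ_t [0,0]: t=0:+1/36 = 1/36
(3j)²=4/63 [(1 3 4; 0 0 0)], sign=+1
Σ_t [0,0]: t=0:+1/1440 = 1/1440
(3j)²=1/9 [(1 3 4; 1 3 -4)], sign=+1
⇒ 4πI² = 4/3
I = (+1)√(4/3/(4π)) = 0.32573501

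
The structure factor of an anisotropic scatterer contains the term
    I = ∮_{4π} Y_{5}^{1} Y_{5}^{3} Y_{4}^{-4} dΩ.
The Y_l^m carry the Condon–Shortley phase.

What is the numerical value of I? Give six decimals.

-0.168084

m-sum 0 ✓  L=14 even ✓  0≤4≤10 ✓
Π(2lᵢ+1) = 11×11×9 = 1089
triangle coeff Δ(5,5,4) = 1/3153150
Σ_t [1,5]: t=1:−1/69120 t=2:+1/1728 t=3:−1/576 t=4:+1/1728 t=5:−1/69120 = -7/11520
(3j)²=2/143 [(5 5 4; 0 0 0)], sign=-1
Σ_t [4,4]: t=4:+1/27648 = 1/27648
(3j)²=10/429 [(5 5 4; 1 3 -4)], sign=+1
⇒ 4πI² = 60/169
I = (-1)√(60/169/(4π)) = -0.16808437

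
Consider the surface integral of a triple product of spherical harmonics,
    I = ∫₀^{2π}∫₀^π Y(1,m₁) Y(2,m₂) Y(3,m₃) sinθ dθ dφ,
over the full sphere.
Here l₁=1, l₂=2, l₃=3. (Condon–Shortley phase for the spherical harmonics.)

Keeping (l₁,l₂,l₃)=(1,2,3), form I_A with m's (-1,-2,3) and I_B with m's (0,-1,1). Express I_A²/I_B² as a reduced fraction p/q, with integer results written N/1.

15/8

Shared (l₁,l₂,l₃)=(1,2,3): N and (l;000)² cancel in I_A²/I_B².
A: Δ = 0!·2!·4!/7! = 1/105; Racah Σ t=0..0: t=0:+1/48 = 1/48; ⇒ 3j(1 2 3; -1 -2 3)² = 1/7, sgn +1
B: Δ = 0!·2!·4!/7! = 1/105; Racah Σ t=0..0: t=0:+1/6 = 1/6; ⇒ 3j(1 2 3; 0 -1 1)² = 8/105, sgn +1
I_A²/I_B² = (1/7)/(8/105) = 15/8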